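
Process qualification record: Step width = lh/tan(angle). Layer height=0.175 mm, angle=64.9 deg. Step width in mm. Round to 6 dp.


step = 0.175 / tan(64.9) = 0.081976 mm


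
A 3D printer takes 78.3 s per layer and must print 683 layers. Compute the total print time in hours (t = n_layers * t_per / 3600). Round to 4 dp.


t = 683 * 78.3 / 3600 = 14.8553 hrs


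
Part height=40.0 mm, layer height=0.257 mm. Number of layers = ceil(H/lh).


Layers = ceil(40.0/0.257) = 156


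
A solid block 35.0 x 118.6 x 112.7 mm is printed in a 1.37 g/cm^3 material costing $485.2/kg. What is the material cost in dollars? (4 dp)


V = 35.0 * 118.6 * 112.7 = 467817.7 mm^3 = 467.8177 cm^3
Mass = 467.8177 * 1.37 / 1000 = 0.64091025 kg
Cost = 0.64091025 * 485.2 = 310.9697 $


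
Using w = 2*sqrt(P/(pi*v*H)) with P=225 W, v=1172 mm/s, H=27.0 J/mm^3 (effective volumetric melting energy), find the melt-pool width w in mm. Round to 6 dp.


w = 2*sqrt(225/(pi*1172*27.0)) = 0.095148 mm


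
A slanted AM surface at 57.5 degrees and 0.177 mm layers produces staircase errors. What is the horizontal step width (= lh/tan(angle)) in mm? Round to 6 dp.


step = 0.177 / tan(57.5) = 0.112761 mm


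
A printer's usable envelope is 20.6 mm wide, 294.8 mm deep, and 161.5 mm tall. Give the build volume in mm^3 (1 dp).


V = 20.6 * 294.8 * 161.5 = 980770.1 mm^3


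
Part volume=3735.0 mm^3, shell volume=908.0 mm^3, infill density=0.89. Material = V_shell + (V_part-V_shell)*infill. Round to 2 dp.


V_infill = (3735.0 - 908.0) * 0.89 = 2516.03
V_total = 908.0 + 2516.03 = 3424.03 mm^3


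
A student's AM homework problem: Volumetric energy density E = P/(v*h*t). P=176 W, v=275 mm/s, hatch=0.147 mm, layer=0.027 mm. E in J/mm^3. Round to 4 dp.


E = 176 / (275*0.147*0.027) = 161.2497 J/mm^3


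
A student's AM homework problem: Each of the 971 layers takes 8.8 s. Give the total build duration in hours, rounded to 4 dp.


t = 971 * 8.8 / 3600 = 2.3736 hrs


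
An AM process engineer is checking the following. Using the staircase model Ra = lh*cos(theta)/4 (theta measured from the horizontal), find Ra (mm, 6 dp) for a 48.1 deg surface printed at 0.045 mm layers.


Ra = 0.045 * cos(48.1) / 4 = 0.007513 mm


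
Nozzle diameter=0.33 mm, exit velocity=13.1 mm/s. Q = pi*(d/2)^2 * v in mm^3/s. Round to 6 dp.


A = pi*(0.33/2)^2 = 0.08552986 mm^2
Q = 0.08552986 * 13.1 = 1.120441 mm^3/s


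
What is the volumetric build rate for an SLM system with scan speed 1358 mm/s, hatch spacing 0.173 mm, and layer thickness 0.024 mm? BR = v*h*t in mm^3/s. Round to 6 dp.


Rate = 1358 * 0.173 * 0.024 = 5.638416 mm^3/s


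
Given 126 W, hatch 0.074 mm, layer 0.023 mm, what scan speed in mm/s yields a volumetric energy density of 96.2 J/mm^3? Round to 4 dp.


v = 126 / (96.2*0.074*0.023) = 769.5484 mm/s


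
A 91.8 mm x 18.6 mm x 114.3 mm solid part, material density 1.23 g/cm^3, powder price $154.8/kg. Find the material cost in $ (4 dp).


V = 91.8 * 18.6 * 114.3 = 195164.964 mm^3 = 195.164964 cm^3
Mass = 195.164964 * 1.23 / 1000 = 0.24005291 kg
Cost = 0.24005291 * 154.8 = 37.1602 $


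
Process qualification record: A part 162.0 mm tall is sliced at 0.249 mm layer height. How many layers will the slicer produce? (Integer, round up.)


Layers = ceil(162.0/0.249) = 651


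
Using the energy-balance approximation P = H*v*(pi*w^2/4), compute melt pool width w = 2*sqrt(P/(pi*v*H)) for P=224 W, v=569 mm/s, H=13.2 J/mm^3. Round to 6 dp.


w = 2*sqrt(224/(pi*569*13.2)) = 0.194866 mm


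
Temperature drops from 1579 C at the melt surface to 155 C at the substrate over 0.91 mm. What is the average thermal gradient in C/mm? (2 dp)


G = (1579-155)/0.91 = 1564.84 C/mm


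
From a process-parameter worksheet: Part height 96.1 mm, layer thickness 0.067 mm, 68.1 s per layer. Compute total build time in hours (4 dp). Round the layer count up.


Layers = ceil(96.1/0.067) = 1435
t = 1435 * 68.1 / 3600 = 27.1454 hrs


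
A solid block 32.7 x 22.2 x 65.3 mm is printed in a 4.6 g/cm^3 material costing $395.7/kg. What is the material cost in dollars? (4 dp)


V = 32.7 * 22.2 * 65.3 = 47403.882 mm^3 = 47.403882 cm^3
Mass = 47.403882 * 4.6 / 1000 = 0.21805786 kg
Cost = 0.21805786 * 395.7 = 86.2855 $


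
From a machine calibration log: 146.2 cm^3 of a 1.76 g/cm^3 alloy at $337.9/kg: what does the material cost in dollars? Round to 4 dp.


Mass = 146.2*1.76/1000 = 0.257312 kg
Cost = 0.257312 * 337.9 = 86.9457 $


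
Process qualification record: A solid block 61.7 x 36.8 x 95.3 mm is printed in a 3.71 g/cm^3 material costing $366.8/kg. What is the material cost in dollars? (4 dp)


V = 61.7 * 36.8 * 95.3 = 216384.368 mm^3 = 216.384368 cm^3
Mass = 216.384368 * 3.71 / 1000 = 0.80278601 kg
Cost = 0.80278601 * 366.8 = 294.4619 $


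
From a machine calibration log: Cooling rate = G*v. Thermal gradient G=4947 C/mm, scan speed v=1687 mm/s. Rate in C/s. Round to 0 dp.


CR = 4947 * 1687 = 8345589 C/s


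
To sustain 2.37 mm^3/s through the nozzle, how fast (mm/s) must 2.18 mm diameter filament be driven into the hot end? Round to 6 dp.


A = pi*(2.18/2)^2 = 3.732526
v = 2.37 / 3.732526 = 0.634959 mm/s


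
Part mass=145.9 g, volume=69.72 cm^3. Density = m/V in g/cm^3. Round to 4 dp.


rho = 145.9 / 69.72 = 2.0927 g/cm^3


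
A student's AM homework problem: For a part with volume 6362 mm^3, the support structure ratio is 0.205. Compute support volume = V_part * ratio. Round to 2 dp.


V_support = 6362 * 0.205 = 1304.21 mm^3


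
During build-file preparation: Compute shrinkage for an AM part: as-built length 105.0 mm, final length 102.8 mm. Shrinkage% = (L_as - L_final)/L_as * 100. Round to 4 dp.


Shrinkage = ((105.0-102.8)/105.0)*100 = 2.0952 %


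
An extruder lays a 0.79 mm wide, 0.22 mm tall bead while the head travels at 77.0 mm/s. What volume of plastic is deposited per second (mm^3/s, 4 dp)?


Rate = 0.79 * 0.22 * 77.0 = 13.3826 mm^3/s


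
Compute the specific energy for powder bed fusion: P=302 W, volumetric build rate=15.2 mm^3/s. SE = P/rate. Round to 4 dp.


SE = 302 / 15.2 = 19.8684 J/mm^3


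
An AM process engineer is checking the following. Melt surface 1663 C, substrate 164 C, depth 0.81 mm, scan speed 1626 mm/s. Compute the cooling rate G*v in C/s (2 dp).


G = (1663-164)/0.81 = 1850.61728395 C/mm
CR = 1850.61728395 * 1626 = 3009103.7 C/s


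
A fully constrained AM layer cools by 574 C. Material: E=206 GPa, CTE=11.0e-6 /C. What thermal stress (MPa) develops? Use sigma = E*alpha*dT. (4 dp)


sigma = 206*1000 * 11.0e-6 * 574 = 1300.684 MPa


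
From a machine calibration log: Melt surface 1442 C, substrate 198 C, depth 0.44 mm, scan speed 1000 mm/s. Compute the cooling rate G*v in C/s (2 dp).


G = (1442-198)/0.44 = 2827.27272727 C/mm
CR = 2827.27272727 * 1000 = 2827272.73 C/s


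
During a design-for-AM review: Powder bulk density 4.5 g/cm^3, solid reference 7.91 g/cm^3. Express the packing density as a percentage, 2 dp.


Packing = (4.5/7.91)*100 = 56.89 %


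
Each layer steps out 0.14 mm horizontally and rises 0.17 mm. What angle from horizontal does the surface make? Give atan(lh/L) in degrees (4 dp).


angle = atan(0.17/0.14) = 50.5275 degrees


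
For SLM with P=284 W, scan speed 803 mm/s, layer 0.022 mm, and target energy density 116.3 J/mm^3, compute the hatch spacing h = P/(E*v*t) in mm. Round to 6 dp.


h = 284 / (116.3*803*0.022) = 0.138229 mm


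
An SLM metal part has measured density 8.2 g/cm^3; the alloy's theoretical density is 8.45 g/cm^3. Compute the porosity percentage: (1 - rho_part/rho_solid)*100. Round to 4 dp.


Porosity = (1-8.2/8.45)*100 = 2.9586 %


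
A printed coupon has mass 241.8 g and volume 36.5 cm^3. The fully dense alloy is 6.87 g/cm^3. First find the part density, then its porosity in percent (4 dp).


rho_part = 241.8 / 36.5 = 6.62465753 g/cm^3
Porosity = (1 - 6.62465753/6.87)*100 = 3.5712 %


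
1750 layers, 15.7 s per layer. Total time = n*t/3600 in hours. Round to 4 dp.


t = 1750 * 15.7 / 3600 = 7.6319 hrs


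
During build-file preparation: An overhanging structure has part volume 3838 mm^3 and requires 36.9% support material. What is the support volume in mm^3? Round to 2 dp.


V_support = 3838 * 0.369 = 1416.22 mm^3


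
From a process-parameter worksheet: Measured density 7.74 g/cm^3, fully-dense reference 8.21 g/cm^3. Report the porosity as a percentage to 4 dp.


Porosity = (1-7.74/8.21)*100 = 5.7247 %


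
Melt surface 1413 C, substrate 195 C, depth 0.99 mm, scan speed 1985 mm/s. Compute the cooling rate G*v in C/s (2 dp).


G = (1413-195)/0.99 = 1230.3030303 C/mm
CR = 1230.3030303 * 1985 = 2442151.52 C/s


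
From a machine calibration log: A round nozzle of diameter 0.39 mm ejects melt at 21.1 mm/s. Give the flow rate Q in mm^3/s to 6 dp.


A = pi*(0.39/2)^2 = 0.11945906 mm^2
Q = 0.11945906 * 21.1 = 2.520586 mm^3/s


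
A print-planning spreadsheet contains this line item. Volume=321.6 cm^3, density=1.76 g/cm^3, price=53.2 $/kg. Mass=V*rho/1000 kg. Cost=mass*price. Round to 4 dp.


Mass = 321.6*1.76/1000 = 0.566016 kg
Cost = 0.566016 * 53.2 = 30.1121 $


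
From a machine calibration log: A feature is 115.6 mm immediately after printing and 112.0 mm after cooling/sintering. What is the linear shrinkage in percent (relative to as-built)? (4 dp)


Shrinkage = ((115.6-112.0)/115.6)*100 = 3.1142 %


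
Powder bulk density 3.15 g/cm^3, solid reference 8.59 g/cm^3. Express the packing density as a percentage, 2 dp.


Packing = (3.15/8.59)*100 = 36.67 %


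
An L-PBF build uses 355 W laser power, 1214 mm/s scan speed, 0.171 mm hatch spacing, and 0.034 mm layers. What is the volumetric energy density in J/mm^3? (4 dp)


E = 355 / (1214*0.171*0.034) = 50.2961 J/mm^3


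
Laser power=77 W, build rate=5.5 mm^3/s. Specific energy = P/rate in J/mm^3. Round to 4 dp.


SE = 77 / 5.5 = 14.0 J/mm^3


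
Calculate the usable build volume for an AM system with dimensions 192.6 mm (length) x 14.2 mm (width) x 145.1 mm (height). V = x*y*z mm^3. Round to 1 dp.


V = 192.6 * 14.2 * 145.1 = 396836.9 mm^3


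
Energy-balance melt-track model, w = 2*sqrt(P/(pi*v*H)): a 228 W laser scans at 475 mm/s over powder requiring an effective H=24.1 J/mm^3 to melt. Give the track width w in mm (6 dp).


w = 2*sqrt(228/(pi*475*24.1)) = 0.159245 mm


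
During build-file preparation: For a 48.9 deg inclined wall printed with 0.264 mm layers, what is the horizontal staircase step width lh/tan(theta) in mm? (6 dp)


step = 0.264 / tan(48.9) = 0.230302 mm


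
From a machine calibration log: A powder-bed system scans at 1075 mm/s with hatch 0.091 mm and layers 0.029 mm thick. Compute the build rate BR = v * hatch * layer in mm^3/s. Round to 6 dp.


Rate = 1075 * 0.091 * 0.029 = 2.836925 mm^3/s


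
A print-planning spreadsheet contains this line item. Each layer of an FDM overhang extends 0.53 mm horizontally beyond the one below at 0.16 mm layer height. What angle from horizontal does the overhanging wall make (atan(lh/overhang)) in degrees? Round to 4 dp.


angle = atan(0.16/0.53) = 16.7984 degrees


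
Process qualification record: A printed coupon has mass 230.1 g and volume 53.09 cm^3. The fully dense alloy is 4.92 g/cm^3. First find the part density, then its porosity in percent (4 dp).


rho_part = 230.1 / 53.09 = 4.33414956 g/cm^3
Porosity = (1 - 4.33414956/4.92)*100 = 11.9075 %


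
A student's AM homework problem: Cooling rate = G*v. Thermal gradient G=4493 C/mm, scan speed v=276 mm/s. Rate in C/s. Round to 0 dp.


CR = 4493 * 276 = 1240068 C/s


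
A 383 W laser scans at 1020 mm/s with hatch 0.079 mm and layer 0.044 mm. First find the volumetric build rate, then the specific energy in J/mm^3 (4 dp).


Build rate = 1020 * 0.079 * 0.044 = 3.54552 mm^3/s
SE = 383 / 3.54552 = 108.0236 J/mm^3


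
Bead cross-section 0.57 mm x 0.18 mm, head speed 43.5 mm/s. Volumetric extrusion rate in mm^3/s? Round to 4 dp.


Rate = 0.57 * 0.18 * 43.5 = 4.4631 mm^3/s


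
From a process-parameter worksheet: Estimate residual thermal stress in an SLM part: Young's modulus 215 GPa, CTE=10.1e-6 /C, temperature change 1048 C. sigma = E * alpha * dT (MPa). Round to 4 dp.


sigma = 215*1000 * 10.1e-6 * 1048 = 2275.732 MPa


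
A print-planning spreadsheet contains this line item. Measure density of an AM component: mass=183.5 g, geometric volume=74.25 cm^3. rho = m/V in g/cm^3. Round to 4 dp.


rho = 183.5 / 74.25 = 2.4714 g/cm^3


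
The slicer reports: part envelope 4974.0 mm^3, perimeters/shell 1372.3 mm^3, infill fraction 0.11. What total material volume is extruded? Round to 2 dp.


V_infill = (4974.0 - 1372.3) * 0.11 = 396.19
V_total = 1372.3 + 396.19 = 1768.49 mm^3


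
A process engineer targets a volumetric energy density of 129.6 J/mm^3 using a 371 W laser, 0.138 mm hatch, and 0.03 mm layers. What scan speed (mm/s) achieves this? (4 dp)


v = 371 / (129.6*0.138*0.03) = 691.4624 mm/s


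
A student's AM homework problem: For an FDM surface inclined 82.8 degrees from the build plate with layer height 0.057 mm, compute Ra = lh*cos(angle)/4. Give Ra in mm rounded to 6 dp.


Ra = 0.057 * cos(82.8) / 4 = 0.001786 mm


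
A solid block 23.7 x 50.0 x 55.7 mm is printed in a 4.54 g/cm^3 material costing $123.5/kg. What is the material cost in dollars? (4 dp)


V = 23.7 * 50.0 * 55.7 = 66004.5 mm^3 = 66.0045 cm^3
Mass = 66.0045 * 4.54 / 1000 = 0.29966043 kg
Cost = 0.29966043 * 123.5 = 37.0081 $


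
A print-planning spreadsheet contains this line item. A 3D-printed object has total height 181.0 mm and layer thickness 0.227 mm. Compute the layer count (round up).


Layers = ceil(181.0/0.227) = 798


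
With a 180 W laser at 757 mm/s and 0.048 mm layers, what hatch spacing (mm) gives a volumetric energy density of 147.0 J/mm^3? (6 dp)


h = 180 / (147.0*757*0.048) = 0.033699 mm


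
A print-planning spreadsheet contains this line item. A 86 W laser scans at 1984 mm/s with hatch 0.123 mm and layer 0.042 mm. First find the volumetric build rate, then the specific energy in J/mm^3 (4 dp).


Build rate = 1984 * 0.123 * 0.042 = 10.249344 mm^3/s
SE = 86 / 10.249344 = 8.3908 J/mm^3


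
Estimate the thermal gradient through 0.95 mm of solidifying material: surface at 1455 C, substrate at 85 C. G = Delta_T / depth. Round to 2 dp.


G = (1455-85)/0.95 = 1442.11 C/mm


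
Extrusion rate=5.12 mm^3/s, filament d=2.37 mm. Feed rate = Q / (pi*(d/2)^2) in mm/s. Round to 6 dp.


A = pi*(2.37/2)^2 = 4.411503
v = 5.12 / 4.411503 = 1.160602 mm/s


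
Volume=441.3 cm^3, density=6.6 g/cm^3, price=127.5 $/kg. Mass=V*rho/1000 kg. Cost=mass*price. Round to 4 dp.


Mass = 441.3*6.6/1000 = 2.91258 kg
Cost = 2.91258 * 127.5 = 371.354 $


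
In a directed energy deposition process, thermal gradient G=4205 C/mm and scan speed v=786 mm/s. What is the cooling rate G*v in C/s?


CR = 4205 * 786 = 3305130 C/s


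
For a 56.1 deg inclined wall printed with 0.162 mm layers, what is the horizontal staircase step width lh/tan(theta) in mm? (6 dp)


step = 0.162 / tan(56.1) = 0.108859 mm


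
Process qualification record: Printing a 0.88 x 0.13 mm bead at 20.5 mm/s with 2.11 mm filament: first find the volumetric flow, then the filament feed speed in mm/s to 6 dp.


Q = 0.88 * 0.13 * 20.5 = 2.3452 mm^3/s
A_fil = pi*(2.11/2)^2 = 3.49667116 mm^2
v_feed = 2.3452 / 3.49667116 = 0.670695 mm/s


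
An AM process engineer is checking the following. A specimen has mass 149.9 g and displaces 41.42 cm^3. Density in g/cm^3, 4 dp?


rho = 149.9 / 41.42 = 3.619 g/cm^3


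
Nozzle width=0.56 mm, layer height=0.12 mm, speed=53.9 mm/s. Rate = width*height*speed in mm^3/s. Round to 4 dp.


Rate = 0.56 * 0.12 * 53.9 = 3.6221 mm^3/s


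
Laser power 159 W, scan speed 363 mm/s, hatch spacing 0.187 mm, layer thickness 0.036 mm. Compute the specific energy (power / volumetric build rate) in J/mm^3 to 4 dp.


Build rate = 363 * 0.187 * 0.036 = 2.443716 mm^3/s
SE = 159 / 2.443716 = 65.0648 J/mm^3


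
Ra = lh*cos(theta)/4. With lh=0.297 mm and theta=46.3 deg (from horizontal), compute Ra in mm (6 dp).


Ra = 0.297 * cos(46.3) / 4 = 0.051298 mm


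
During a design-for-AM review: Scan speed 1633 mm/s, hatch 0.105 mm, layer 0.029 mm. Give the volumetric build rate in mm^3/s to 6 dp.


Rate = 1633 * 0.105 * 0.029 = 4.972485 mm^3/s


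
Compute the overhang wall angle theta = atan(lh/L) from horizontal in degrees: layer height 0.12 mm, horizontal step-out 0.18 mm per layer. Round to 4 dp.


angle = atan(0.12/0.18) = 33.6901 degrees


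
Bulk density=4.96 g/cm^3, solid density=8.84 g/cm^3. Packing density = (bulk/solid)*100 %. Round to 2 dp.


Packing = (4.96/8.84)*100 = 56.11 %


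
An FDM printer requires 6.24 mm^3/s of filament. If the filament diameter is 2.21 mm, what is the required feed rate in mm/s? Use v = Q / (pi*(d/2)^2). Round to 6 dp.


A = pi*(2.21/2)^2 = 3.835963
v = 6.24 / 3.835963 = 1.62671 mm/s


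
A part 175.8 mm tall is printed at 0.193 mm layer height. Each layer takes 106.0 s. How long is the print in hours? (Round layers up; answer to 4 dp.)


Layers = ceil(175.8/0.193) = 911
t = 911 * 106.0 / 3600 = 26.8239 hrs


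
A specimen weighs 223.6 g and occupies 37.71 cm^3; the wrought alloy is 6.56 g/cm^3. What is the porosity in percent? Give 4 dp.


rho_part = 223.6 / 37.71 = 5.92946168 g/cm^3
Porosity = (1 - 5.92946168/6.56)*100 = 9.6119 %


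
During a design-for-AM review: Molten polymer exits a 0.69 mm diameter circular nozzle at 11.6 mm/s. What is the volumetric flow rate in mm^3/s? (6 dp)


A = pi*(0.69/2)^2 = 0.37392807 mm^2
Q = 0.37392807 * 11.6 = 4.337566 mm^3/s


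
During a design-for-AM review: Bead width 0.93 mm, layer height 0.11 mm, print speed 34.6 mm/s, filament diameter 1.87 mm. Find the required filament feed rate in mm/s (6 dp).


Q = 0.93 * 0.11 * 34.6 = 3.53958 mm^3/s
A_fil = pi*(1.87/2)^2 = 2.74645884 mm^2
v_feed = 3.53958 / 2.74645884 = 1.28878 mm/s


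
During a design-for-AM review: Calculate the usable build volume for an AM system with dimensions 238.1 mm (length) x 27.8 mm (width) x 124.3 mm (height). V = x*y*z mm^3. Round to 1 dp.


V = 238.1 * 27.8 * 124.3 = 822764.1 mm^3


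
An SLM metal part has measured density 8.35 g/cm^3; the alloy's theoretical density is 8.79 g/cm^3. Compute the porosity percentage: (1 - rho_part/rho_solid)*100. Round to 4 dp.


Porosity = (1-8.35/8.79)*100 = 5.0057 %


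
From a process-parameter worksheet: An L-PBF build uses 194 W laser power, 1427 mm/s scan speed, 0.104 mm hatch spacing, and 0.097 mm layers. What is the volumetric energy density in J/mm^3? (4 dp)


E = 194 / (1427*0.104*0.097) = 13.4764 J/mm^3


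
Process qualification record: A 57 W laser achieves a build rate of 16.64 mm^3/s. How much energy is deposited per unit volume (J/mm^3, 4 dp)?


SE = 57 / 16.64 = 3.4255 J/mm^3


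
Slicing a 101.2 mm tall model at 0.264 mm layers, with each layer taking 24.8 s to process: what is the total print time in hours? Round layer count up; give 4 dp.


Layers = ceil(101.2/0.264) = 384
t = 384 * 24.8 / 3600 = 2.6453 hrs


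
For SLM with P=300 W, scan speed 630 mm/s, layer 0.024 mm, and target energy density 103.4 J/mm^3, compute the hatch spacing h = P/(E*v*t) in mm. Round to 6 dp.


h = 300 / (103.4*630*0.024) = 0.191888 mm


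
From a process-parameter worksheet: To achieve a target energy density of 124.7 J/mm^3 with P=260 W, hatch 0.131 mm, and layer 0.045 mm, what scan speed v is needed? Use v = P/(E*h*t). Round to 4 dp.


v = 260 / (124.7*0.131*0.045) = 353.6902 mm/s


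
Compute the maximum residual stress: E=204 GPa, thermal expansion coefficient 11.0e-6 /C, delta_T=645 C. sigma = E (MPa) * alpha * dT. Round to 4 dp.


sigma = 204*1000 * 11.0e-6 * 645 = 1447.38 MPa


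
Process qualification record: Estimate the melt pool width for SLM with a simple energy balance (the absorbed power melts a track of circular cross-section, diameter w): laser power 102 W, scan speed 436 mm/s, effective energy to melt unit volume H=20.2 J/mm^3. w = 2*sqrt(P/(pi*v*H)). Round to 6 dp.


w = 2*sqrt(102/(pi*436*20.2)) = 0.121433 mm


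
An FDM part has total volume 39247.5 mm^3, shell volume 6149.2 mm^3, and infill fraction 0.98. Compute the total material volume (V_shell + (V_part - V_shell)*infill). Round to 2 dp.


V_infill = (39247.5 - 6149.2) * 0.98 = 32436.33
V_total = 6149.2 + 32436.33 = 38585.53 mm^3


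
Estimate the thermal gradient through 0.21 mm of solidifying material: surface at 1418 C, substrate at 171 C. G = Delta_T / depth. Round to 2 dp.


G = (1418-171)/0.21 = 5938.1 C/mm


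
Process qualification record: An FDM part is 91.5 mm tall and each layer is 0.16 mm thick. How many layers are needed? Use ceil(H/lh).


Layers = ceil(91.5/0.16) = 572


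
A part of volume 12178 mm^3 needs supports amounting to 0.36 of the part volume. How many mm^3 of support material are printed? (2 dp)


V_support = 12178 * 0.36 = 4384.08 mm^3


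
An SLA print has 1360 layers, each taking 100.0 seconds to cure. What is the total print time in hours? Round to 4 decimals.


t = 1360 * 100.0 / 3600 = 37.7778 hrs


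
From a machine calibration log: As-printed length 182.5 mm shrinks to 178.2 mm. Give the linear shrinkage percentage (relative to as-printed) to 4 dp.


Shrinkage = ((182.5-178.2)/182.5)*100 = 2.3562 %


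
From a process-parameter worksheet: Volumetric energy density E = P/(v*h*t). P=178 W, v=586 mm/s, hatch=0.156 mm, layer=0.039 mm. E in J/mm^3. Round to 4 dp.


E = 178 / (586*0.156*0.039) = 49.9267 J/mm^3


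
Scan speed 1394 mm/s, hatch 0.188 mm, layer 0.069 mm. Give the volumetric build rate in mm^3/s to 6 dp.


Rate = 1394 * 0.188 * 0.069 = 18.082968 mm^3/s


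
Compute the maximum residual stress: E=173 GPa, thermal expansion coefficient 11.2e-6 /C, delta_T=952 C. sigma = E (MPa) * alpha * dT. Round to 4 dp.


sigma = 173*1000 * 11.2e-6 * 952 = 1844.5952 MPa


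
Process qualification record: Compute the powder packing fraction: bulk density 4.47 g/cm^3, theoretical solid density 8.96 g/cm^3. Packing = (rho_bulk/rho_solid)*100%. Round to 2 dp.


Packing = (4.47/8.96)*100 = 49.89 %


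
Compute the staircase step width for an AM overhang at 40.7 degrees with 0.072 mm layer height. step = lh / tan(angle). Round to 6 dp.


step = 0.072 / tan(40.7) = 0.083708 mm


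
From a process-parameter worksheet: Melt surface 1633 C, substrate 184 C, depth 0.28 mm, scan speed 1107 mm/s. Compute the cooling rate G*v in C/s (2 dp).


G = (1633-184)/0.28 = 5175.0 C/mm
CR = 5175.0 * 1107 = 5728725.0 C/s


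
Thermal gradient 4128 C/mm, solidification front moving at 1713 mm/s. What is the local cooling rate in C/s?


CR = 4128 * 1713 = 7071264 C/s


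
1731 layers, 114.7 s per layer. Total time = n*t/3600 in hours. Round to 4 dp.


t = 1731 * 114.7 / 3600 = 55.1516 hrs


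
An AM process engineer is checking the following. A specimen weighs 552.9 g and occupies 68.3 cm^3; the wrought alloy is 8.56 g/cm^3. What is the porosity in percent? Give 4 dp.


rho_part = 552.9 / 68.3 = 8.09516837 g/cm^3
Porosity = (1 - 8.09516837/8.56)*100 = 5.4303 %


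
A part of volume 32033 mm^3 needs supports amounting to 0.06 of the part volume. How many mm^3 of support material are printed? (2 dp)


V_support = 32033 * 0.06 = 1921.98 mm^3


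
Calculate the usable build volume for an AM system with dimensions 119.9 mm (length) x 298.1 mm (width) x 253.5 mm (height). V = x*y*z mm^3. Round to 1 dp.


V = 119.9 * 298.1 * 253.5 = 9060645.2 mm^3


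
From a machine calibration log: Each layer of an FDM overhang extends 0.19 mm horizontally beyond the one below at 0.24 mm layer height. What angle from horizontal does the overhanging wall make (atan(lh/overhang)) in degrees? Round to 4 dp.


angle = atan(0.24/0.19) = 51.6325 degrees


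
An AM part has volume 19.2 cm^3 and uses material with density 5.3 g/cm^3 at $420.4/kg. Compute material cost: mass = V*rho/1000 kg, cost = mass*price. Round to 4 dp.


Mass = 19.2*5.3/1000 = 0.10176 kg
Cost = 0.10176 * 420.4 = 42.7799 $


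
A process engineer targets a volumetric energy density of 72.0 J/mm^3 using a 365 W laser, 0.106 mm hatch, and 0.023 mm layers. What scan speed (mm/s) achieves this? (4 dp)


v = 365 / (72.0*0.106*0.023) = 2079.3455 mm/s


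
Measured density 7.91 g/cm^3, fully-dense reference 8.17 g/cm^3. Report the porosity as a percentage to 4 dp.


Porosity = (1-7.91/8.17)*100 = 3.1824 %


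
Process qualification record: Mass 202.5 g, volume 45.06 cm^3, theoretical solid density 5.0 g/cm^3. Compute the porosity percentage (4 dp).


rho_part = 202.5 / 45.06 = 4.49400799 g/cm^3
Porosity = (1 - 4.49400799/5.0)*100 = 10.1198 %


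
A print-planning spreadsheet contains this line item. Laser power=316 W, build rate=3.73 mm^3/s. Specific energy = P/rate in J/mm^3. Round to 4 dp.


SE = 316 / 3.73 = 84.7185 J/mm^3


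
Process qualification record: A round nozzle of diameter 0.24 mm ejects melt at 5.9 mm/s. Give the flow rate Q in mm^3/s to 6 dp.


A = pi*(0.24/2)^2 = 0.04523893 mm^2
Q = 0.04523893 * 5.9 = 0.26691 mm^3/s


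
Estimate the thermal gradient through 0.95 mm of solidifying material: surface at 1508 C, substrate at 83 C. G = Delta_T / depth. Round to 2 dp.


G = (1508-83)/0.95 = 1500.0 C/mm


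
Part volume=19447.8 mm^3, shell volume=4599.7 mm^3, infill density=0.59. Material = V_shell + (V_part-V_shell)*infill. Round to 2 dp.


V_infill = (19447.8 - 4599.7) * 0.59 = 8760.38
V_total = 4599.7 + 8760.38 = 13360.08 mm^3


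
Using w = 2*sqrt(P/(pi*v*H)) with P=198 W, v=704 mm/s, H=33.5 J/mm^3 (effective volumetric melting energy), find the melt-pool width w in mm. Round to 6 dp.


w = 2*sqrt(198/(pi*704*33.5)) = 0.10339 mm


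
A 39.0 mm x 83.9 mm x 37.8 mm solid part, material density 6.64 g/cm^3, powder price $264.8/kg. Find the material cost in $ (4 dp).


V = 39.0 * 83.9 * 37.8 = 123685.38 mm^3 = 123.68538 cm^3
Mass = 123.68538 * 6.64 / 1000 = 0.82127092 kg
Cost = 0.82127092 * 264.8 = 217.4725 $


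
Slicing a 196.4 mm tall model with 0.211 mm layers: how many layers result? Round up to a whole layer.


Layers = ceil(196.4/0.211) = 931


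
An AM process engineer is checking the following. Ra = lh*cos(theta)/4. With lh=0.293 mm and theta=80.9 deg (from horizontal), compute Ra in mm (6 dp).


Ra = 0.293 * cos(80.9) / 4 = 0.011585 mm


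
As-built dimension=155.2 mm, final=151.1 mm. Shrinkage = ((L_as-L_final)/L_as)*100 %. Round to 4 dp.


Shrinkage = ((155.2-151.1)/155.2)*100 = 2.6418 %


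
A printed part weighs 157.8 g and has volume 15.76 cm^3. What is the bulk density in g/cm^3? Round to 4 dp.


rho = 157.8 / 15.76 = 10.0127 g/cm^3


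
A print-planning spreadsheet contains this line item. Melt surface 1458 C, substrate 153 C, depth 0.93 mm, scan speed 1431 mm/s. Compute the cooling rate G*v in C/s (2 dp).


G = (1458-153)/0.93 = 1403.22580645 C/mm
CR = 1403.22580645 * 1431 = 2008016.13 C/s


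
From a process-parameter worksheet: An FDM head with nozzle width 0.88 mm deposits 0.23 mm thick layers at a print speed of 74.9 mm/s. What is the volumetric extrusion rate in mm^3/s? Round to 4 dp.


Rate = 0.88 * 0.23 * 74.9 = 15.1598 mm^3/s


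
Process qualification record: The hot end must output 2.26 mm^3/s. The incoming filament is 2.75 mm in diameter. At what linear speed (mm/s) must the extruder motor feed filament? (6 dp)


A = pi*(2.75/2)^2 = 5.939574
v = 2.26 / 5.939574 = 0.380499 mm/s


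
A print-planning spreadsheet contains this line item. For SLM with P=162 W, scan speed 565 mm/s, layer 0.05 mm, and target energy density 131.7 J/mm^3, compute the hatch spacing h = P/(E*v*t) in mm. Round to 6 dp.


h = 162 / (131.7*565*0.05) = 0.043542 mm


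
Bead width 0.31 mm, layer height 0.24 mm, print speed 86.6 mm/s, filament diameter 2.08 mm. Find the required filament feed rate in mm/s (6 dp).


Q = 0.31 * 0.24 * 86.6 = 6.44304 mm^3/s
A_fil = pi*(2.08/2)^2 = 3.39794661 mm^2
v_feed = 6.44304 / 3.39794661 = 1.896157 mm/s


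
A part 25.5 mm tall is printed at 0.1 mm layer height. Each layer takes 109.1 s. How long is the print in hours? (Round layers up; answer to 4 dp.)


Layers = ceil(25.5/0.1) = 255
t = 255 * 109.1 / 3600 = 7.7279 hrs


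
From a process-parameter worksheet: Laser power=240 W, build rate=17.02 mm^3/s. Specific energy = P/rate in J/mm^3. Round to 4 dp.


SE = 240 / 17.02 = 14.1011 J/mm^3


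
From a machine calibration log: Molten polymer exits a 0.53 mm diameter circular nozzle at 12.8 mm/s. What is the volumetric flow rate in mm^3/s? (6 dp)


A = pi*(0.53/2)^2 = 0.22061834 mm^2
Q = 0.22061834 * 12.8 = 2.823915 mm^3/s


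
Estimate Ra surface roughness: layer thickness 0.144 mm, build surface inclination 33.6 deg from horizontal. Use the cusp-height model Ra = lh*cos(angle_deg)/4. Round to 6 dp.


Ra = 0.144 * cos(33.6) / 4 = 0.029985 mm


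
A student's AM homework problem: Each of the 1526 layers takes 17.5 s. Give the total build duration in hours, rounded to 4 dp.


t = 1526 * 17.5 / 3600 = 7.4181 hrs


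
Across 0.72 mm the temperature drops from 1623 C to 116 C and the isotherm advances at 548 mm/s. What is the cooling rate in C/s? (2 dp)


G = (1623-116)/0.72 = 2093.05555556 C/mm
CR = 2093.05555556 * 548 = 1146994.44 C/s


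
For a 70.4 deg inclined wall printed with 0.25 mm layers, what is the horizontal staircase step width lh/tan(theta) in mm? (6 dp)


step = 0.25 / tan(70.4) = 0.089021 mm


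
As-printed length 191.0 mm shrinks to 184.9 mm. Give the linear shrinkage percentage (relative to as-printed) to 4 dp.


Shrinkage = ((191.0-184.9)/191.0)*100 = 3.1937 %


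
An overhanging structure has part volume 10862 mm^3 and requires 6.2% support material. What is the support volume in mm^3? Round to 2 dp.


V_support = 10862 * 0.062 = 673.44 mm^3


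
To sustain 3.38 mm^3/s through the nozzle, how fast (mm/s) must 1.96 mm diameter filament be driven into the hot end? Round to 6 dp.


A = pi*(1.96/2)^2 = 3.017186
v = 3.38 / 3.017186 = 1.120249 mm/s


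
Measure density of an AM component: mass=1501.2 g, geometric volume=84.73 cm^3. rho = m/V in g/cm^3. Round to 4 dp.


rho = 1501.2 / 84.73 = 17.7175 g/cm^3


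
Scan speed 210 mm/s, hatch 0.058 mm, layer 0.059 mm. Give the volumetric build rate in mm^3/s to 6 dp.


Rate = 210 * 0.058 * 0.059 = 0.71862 mm^3/s


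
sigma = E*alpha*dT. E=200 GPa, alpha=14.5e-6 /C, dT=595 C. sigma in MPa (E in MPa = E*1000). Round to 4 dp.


sigma = 200*1000 * 14.5e-6 * 595 = 1725.5 MPa


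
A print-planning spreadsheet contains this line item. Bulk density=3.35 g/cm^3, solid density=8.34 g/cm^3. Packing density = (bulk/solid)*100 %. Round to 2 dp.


Packing = (3.35/8.34)*100 = 40.17 %


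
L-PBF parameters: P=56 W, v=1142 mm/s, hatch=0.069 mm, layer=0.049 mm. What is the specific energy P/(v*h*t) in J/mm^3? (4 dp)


Build rate = 1142 * 0.069 * 0.049 = 3.861102 mm^3/s
SE = 56 / 3.861102 = 14.5036 J/mm^3


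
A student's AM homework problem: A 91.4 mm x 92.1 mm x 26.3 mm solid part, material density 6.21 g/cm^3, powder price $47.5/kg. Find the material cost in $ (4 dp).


V = 91.4 * 92.1 * 26.3 = 221391.822 mm^3 = 221.391822 cm^3
Mass = 221.391822 * 6.21 / 1000 = 1.37484321 kg
Cost = 1.37484321 * 47.5 = 65.3051 $


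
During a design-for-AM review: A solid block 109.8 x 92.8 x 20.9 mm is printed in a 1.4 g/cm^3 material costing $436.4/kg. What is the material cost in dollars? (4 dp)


V = 109.8 * 92.8 * 20.9 = 212959.296 mm^3 = 212.959296 cm^3
Mass = 212.959296 * 1.4 / 1000 = 0.29814301 kg
Cost = 0.29814301 * 436.4 = 130.1096 $


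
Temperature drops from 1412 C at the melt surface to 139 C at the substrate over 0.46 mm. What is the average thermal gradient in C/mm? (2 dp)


G = (1412-139)/0.46 = 2767.39 C/mm


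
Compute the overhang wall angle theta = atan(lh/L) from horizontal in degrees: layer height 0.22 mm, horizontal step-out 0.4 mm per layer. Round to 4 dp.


angle = atan(0.22/0.4) = 28.8108 degrees


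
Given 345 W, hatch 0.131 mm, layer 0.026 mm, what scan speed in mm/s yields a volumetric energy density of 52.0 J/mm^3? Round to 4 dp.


v = 345 / (52.0*0.131*0.026) = 1947.92 mm/s


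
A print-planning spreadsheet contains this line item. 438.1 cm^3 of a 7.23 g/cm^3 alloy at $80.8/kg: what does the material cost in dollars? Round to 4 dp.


Mass = 438.1*7.23/1000 = 3.167463 kg
Cost = 3.167463 * 80.8 = 255.931 $


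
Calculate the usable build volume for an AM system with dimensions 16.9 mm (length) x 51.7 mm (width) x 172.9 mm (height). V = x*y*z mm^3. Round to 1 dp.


V = 16.9 * 51.7 * 172.9 = 151067.9 mm^3


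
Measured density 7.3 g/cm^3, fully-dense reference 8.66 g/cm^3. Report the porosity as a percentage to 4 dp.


Porosity = (1-7.3/8.66)*100 = 15.7044 %


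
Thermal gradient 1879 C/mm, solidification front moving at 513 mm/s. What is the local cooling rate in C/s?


CR = 1879 * 513 = 963927 C/s


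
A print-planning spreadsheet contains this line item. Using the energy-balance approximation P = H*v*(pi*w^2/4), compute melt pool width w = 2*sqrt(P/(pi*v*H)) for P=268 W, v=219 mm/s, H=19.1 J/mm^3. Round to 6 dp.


w = 2*sqrt(268/(pi*219*19.1)) = 0.285617 mm


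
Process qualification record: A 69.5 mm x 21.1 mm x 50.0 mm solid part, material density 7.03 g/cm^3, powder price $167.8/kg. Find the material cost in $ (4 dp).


V = 69.5 * 21.1 * 50.0 = 73322.5 mm^3 = 73.3225 cm^3
Mass = 73.3225 * 7.03 / 1000 = 0.51545718 kg
Cost = 0.51545718 * 167.8 = 86.4937 $


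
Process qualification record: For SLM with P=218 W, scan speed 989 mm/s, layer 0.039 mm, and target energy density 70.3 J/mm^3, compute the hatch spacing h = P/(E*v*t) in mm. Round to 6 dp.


h = 218 / (70.3*989*0.039) = 0.080397 mm


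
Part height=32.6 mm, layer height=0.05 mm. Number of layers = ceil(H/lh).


Layers = ceil(32.6/0.05) = 652


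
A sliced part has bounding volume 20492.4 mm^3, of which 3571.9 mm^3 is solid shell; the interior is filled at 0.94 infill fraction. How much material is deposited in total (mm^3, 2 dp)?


V_infill = (20492.4 - 3571.9) * 0.94 = 15905.27
V_total = 3571.9 + 15905.27 = 19477.17 mm^3


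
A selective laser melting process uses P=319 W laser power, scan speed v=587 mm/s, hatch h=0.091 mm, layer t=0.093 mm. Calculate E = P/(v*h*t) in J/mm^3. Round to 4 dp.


E = 319 / (587*0.091*0.093) = 64.2138 J/mm^3


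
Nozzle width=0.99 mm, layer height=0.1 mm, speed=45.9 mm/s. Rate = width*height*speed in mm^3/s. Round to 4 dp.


Rate = 0.99 * 0.1 * 45.9 = 4.5441 mm^3/s


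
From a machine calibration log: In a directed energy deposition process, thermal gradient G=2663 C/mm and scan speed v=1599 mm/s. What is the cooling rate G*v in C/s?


CR = 2663 * 1599 = 4258137 C/s


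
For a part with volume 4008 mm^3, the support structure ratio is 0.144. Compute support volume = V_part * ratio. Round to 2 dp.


V_support = 4008 * 0.144 = 577.15 mm^3


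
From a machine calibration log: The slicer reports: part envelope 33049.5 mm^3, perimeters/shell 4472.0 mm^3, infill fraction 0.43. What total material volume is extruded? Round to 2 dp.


V_infill = (33049.5 - 4472.0) * 0.43 = 12288.33
V_total = 4472.0 + 12288.33 = 16760.33 mm^3


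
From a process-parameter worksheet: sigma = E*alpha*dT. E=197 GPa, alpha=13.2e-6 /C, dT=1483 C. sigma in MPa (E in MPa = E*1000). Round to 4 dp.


sigma = 197*1000 * 13.2e-6 * 1483 = 3856.3932 MPa


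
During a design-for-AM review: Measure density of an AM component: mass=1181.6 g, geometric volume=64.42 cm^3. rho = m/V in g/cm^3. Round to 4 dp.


rho = 1181.6 / 64.42 = 18.3421 g/cm^3


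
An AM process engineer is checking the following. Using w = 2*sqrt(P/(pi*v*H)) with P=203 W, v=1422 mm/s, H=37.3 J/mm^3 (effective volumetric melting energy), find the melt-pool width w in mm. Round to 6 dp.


w = 2*sqrt(203/(pi*1422*37.3)) = 0.069807 mm


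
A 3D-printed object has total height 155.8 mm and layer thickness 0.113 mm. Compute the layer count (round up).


Layers = ceil(155.8/0.113) = 1379


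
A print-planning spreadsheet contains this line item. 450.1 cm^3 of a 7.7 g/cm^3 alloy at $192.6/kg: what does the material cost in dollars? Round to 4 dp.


Mass = 450.1*7.7/1000 = 3.46577 kg
Cost = 3.46577 * 192.6 = 667.5073 $


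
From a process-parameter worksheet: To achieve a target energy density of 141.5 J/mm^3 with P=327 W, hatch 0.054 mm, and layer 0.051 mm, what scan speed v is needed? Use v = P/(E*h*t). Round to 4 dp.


v = 327 / (141.5*0.054*0.051) = 839.1264 mm/s


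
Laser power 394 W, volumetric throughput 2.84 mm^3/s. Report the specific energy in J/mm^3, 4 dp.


SE = 394 / 2.84 = 138.7324 J/mm^3


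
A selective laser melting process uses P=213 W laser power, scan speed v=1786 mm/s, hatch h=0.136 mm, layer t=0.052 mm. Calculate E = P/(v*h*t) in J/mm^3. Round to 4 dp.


E = 213 / (1786*0.136*0.052) = 16.8638 J/mm^3


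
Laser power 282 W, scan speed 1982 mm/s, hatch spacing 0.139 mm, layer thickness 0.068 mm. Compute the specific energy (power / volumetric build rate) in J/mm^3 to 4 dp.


Build rate = 1982 * 0.139 * 0.068 = 18.733864 mm^3/s
SE = 282 / 18.733864 = 15.053 J/mm^3


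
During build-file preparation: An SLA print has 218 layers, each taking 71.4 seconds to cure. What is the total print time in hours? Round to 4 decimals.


t = 218 * 71.4 / 3600 = 4.3237 hrs


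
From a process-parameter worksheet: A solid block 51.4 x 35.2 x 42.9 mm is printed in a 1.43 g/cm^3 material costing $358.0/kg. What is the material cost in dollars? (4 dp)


V = 51.4 * 35.2 * 42.9 = 77618.112 mm^3 = 77.618112 cm^3
Mass = 77.618112 * 1.43 / 1000 = 0.1109939 kg
Cost = 0.1109939 * 358.0 = 39.7358 $


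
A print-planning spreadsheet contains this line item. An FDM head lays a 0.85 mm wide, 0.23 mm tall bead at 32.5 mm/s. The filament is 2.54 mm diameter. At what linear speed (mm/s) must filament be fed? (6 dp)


Q = 0.85 * 0.23 * 32.5 = 6.35375 mm^3/s
A_fil = pi*(2.54/2)^2 = 5.06707479 mm^2
v_feed = 6.35375 / 5.06707479 = 1.253929 mm/s


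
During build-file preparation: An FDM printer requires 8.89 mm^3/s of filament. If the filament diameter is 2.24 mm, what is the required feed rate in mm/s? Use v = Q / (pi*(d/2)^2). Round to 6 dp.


A = pi*(2.24/2)^2 = 3.940814
v = 8.89 / 3.940814 = 2.255879 mm/s


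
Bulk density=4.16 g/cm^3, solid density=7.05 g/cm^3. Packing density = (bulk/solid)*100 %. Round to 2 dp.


Packing = (4.16/7.05)*100 = 59.01 %


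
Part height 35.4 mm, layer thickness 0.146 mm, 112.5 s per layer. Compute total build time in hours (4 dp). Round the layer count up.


Layers = ceil(35.4/0.146) = 243
t = 243 * 112.5 / 3600 = 7.5938 hrs


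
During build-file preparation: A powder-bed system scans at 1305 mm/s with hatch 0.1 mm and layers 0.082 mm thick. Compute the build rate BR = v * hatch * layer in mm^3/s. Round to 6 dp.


Rate = 1305 * 0.1 * 0.082 = 10.701 mm^3/s


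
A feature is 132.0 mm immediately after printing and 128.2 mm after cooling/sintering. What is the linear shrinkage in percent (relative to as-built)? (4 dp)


Shrinkage = ((132.0-128.2)/132.0)*100 = 2.8788 %


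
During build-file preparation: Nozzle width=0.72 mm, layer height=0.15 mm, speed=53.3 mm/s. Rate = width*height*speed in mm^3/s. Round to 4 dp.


Rate = 0.72 * 0.15 * 53.3 = 5.7564 mm^3/s
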